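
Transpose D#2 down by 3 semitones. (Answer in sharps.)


Let's work it out.
D#2: chromatic position 3 in octave 2 → absolute = 2×12 + 3 = 27
Transpose down 3: 27 - 3 = 24
24 = 2×12 + 0 → C in octave 2
Result = C2


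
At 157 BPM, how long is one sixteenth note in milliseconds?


Reasoning:
One quarter-note beat = 60000 / BPM = 60000 / 157 ms
Sixteenth note = 1/4 × quarter note
Duration = 1/4 × 60000 / 157 = 15000 / 157
= 95.5 ms


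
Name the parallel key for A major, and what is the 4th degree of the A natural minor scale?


Let's work it out.
Parallel keys share the same tonic but differ in mode
A major → parallel is A minor
A natural minor scale: A B C D E F G
= A minor; 4th degree = D


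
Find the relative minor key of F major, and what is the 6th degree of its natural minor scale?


Let's work it out.
The relative minor shares the major's key signature and starts on its 6th degree
6th degree = a major 6th above the tonic; a major 6th above F is D
→ relative minor of F major is D minor
D natural minor scale: D E F G A Bb C
= D minor; 6th degree = Bb


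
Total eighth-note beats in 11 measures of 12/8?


Working:
Time signature 12/8: the bottom number 8 means the eighth note gets one count
The top number 12 means 12 eighth-note beats per measure
Total = 12 × 11 measures
= 132 eighth-note beats


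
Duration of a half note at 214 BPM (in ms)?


Let's work it out.
One quarter-note beat = 60000 / BPM = 60000 / 214 ms
Half note = 2 × quarter note
Duration = 2 × 60000 / 214 = 120000 / 214
= 560.7 ms


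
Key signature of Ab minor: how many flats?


Working:
Flat minor keys: A(0), D(1), G(2), C(3), F(4), Bb(5), Eb(6), Ab(7)
Ab minor has 7 flats
Order of flats: Bb Eb Ab Db Gb Cb Fb → first 7: Bb, Eb, Ab, Db, Gb, Cb, Fb
= 7 flats


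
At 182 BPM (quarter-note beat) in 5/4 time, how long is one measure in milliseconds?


Quarter-note beat duration = 60000 / 182 ms
Beats per measure (5/4) = 5
One measure = 5 × 60000 / 182 = 300000 / 182 ms
= 1648.4 ms


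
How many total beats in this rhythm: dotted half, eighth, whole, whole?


Let's work it out.
Beat values:
  dotted half = 3 beats
  eighth = 0.5 beats
  whole = 4 beats
  whole = 4 beats
Sum = 3 + 0.5 + 4 + 4
= 11.5 beats


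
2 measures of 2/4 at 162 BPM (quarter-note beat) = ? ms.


Quarter-note beat duration = 60000 / 162 ms
Beats per measure (2/4) = 2
One measure = 2 × 60000 / 162 = 120000 / 162 ms
2 measures = 2 × 120000 / 162 = 240000 / 162
= 1481.5 ms


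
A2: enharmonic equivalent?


Let's work it out.
Enharmonic notes sound the same pitch but are spelled with different letter names
A and Bbb name the same pitch class
= Bbb2


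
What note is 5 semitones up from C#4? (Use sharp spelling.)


Step by step:
C#4: chromatic position 1 in octave 4 → absolute = 4×12 + 1 = 49
Transpose up 5: 49 + 5 = 54
54 = 4×12 + 6 → F# in octave 4
Result = F#4


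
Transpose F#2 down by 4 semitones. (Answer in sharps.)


Step by step:
F#2: chromatic position 6 in octave 2 → absolute = 2×12 + 6 = 30
Transpose down 4: 30 - 4 = 26
26 = 2×12 + 2 → D in octave 2
Result = D2


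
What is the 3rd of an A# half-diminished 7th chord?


Half-diminished 7th chord = root + minor 3rd + diminished 5th + minor 7th
Seventh chords stack in thirds, so the letter names are A-C-E-G
Root: A#
Minor 3rd above A#: C#
Diminished 5th above A#: E
Minor 7th above A#: G#
The 3rd = C#


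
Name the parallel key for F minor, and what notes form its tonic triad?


Reasoning:
Parallel keys share the same tonic but differ in mode
F minor → parallel is F major
Tonic triad of F major = F A C
= F major; triad = F A C


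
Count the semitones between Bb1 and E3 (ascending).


Absolute semitone position = octave×12 + chromatic position
Bb1: 1×12 + 10 = 22
E3: 3×12 + 4 = 40
Difference = 40 - 22 = 18
= 18 semitones


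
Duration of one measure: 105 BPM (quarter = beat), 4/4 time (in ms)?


Step by step:
Quarter-note beat duration = 60000 / 105 ms
Beats per measure (4/4) = 4
One measure = 4 × 60000 / 105 = 240000 / 105 ms
= 2285.7 ms


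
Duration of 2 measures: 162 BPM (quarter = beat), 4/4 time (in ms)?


Reasoning:
Quarter-note beat duration = 60000 / 162 ms
Beats per measure (4/4) = 4
One measure = 4 × 60000 / 162 = 240000 / 162 ms
2 measures = 2 × 240000 / 162 = 480000 / 162
= 2963.0 ms


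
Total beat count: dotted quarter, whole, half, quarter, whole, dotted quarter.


Reasoning:
Beat values:
  dotted quarter = 1.5 beats
  whole = 4 beats
  half = 2 beats
  quarter = 1 beat
  whole = 4 beats
  dotted quarter = 1.5 beats
Sum = 1.5 + 4 + 2 + 1 + 4 + 1.5
= 14 beats


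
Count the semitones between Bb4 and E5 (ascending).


Solution.
Absolute semitone position = octave×12 + chromatic position
Bb4: 4×12 + 10 = 58
E5: 5×12 + 4 = 64
Difference = 64 - 58 = 6
= 6 semitones


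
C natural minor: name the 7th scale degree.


Natural minor scale pattern: W-H-W-W-H-W-W (2-1-2-2-1-2-2 semitones)
Starting from C:
  C + 2 semitones → D
  D + 1 semitone → Eb
  Eb + 2 semitones → F
  F + 2 semitones → G
  G + 1 semitone → Ab
  Ab + 2 semitones → Bb
  Bb + 2 semitones → C
Scale: C D Eb F G Ab Bb
Degree 7 = Bb


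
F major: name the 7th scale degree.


Working:
Major scale pattern: W-W-H-W-W-W-H (2-2-1-2-2-2-1 semitones)
Starting from F:
  F + 2 semitones → G
  G + 2 semitones → A
  A + 1 semitone → Bb
  Bb + 2 semitones → C
  C + 2 semitones → D
  D + 2 semitones → E
  E + 1 semitone → F
Scale: F G A Bb C D E
Degree 7 = E


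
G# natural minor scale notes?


Reasoning:
Natural minor scale pattern: W-H-W-W-H-W-W (2-1-2-2-1-2-2 semitones)
Starting from G#:
  G# + 2 semitones → A#
  A# + 1 semitone → B
  B + 2 semitones → C#
  C# + 2 semitones → D#
  D# + 1 semitone → E
  E + 2 semitones → F#
  F# + 2 semitones → G#
Scale = G# A# B C# D# E F#


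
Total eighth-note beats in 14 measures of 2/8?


Time signature 2/8: the bottom number 8 means the eighth note gets one count
The top number 2 means 2 eighth-note beats per measure
Total = 2 × 14 measures
= 28 eighth-note beats


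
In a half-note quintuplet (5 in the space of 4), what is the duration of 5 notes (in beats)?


Quintuplet: 5 notes occupy the space of 4 half notes
Space = 4 × 2 = 8 beats
Each quintuplet note = 8 / 5 = 8/5 beats
5 notes = 5 × 8/5 = 8
= 8 beats


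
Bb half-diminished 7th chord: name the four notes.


Working:
Half-diminished 7th chord = root + minor 3rd + diminished 5th + minor 7th
Seventh chords stack in thirds, so the letter names are B-D-F-A
Root: Bb
Minor 3rd above Bb: Db
Diminished 5th above Bb: Fb
Minor 7th above Bb: Ab
Chord = Bb Db Fb Ab


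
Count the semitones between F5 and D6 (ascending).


Solution.
Absolute semitone position = octave×12 + chromatic position
F5: 5×12 + 5 = 65
D6: 6×12 + 2 = 74
Difference = 74 - 65 = 9
= 9 semitones


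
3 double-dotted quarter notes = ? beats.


Let's work it out.
Base quarter note = 1 beat
Dot 1 adds half the previous value: +1/2
Dot 2 adds half the previous value: +1/4
One double-dotted quarter = 1 + 1/2 + 1/4 = 7/4
3 of them = 3 × 7/4 = 21/4
= 21/4 beats


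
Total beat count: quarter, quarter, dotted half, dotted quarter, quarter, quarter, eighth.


Step by step:
Beat values:
  quarter = 1 beat
  quarter = 1 beat
  dotted half = 3 beats
  dotted quarter = 1.5 beats
  quarter = 1 beat
  quarter = 1 beat
  eighth = 0.5 beats
Sum = 1 + 1 + 3 + 1.5 + 1 + 1 + 0.5
= 9 beats


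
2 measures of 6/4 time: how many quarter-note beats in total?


Solution.
Time signature 6/4: the bottom number 4 means the quarter note gets one count
The top number 6 means 6 quarter-note beats per measure
Total = 6 × 2 measures
= 12 quarter-note beats


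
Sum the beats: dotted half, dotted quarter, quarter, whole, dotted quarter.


Solution.
Beat values:
  dotted half = 3 beats
  dotted quarter = 1.5 beats
  quarter = 1 beat
  whole = 4 beats
  dotted quarter = 1.5 beats
Sum = 3 + 1.5 + 1 + 4 + 1.5
= 11 beats


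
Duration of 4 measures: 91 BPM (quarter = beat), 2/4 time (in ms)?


Quarter-note beat duration = 60000 / 91 ms
Beats per measure (2/4) = 2
One measure = 2 × 60000 / 91 = 120000 / 91 ms
4 measures = 4 × 120000 / 91 = 480000 / 91
= 5274.7 ms


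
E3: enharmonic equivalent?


Enharmonic notes sound the same pitch but are spelled with different letter names
E and D## name the same pitch class
= D##3


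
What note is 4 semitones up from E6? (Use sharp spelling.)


E6: chromatic position 4 in octave 6 → absolute = 6×12 + 4 = 76
Transpose up 4: 76 + 4 = 80
80 = 6×12 + 8 → G# in octave 6
Result = G#6


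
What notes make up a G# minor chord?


Minor triad = root + minor 3rd (3 semitones) + perfect 5th (7 semitones)
A triad on G# stacks thirds, so the chord tones use letter names G-B-D
Root: G#
Minor 3rd above G#: B
Perfect 5th above G#: D#
Chord = G# B D#


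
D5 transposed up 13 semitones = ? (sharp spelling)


Let's work it out.
D5: chromatic position 2 in octave 5 → absolute = 5×12 + 2 = 62
Transpose up 13: 62 + 13 = 75
75 = 6×12 + 3 → D# in octave 6
Result = D#6


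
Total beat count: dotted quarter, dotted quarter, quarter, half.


Solution.
Beat values:
  dotted quarter = 1.5 beats
  dotted quarter = 1.5 beats
  quarter = 1 beat
  half = 2 beats
Sum = 1.5 + 1.5 + 1 + 2
= 6 beats


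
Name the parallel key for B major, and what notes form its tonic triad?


Working:
Parallel keys share the same tonic but differ in mode
B major → parallel is B minor
Tonic triad of B minor = B D F#
= B minor; triad = B D F#


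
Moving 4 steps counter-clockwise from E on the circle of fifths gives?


Each counter-clockwise step moves down a perfect 5th (= up a perfect 4th)
From E: E → A → D → G → C
= C


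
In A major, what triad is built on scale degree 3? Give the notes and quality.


Reasoning:
A major scale: A B C# D E F# G#
Diatonic triad on degree 3 stacks scale notes 3, 5, 7: C# E G#
C#→E = 3 semitones; C#→G# = 7 semitones → minor triad
= C# E G# (minor)


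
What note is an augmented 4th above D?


Solution.
A 4th spans 4 letter names, so from D we land on G
An augmented 4th = 6 semitones above D
Spell G at that pitch: G#
= G#


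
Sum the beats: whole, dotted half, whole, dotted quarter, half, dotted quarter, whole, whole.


Beat values:
  whole = 4 beats
  dotted half = 3 beats
  whole = 4 beats
  dotted quarter = 1.5 beats
  half = 2 beats
  dotted quarter = 1.5 beats
  whole = 4 beats
  whole = 4 beats
Sum = 4 + 3 + 4 + 1.5 + 2 + 1.5 + 4 + 4
= 24 beats


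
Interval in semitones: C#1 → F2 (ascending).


Absolute semitone position = octave×12 + chromatic position
C#1: 1×12 + 1 = 13
F2: 2×12 + 5 = 29
Difference = 29 - 13 = 16
= 16 semitones


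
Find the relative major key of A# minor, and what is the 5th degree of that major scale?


The relative major shares the key signature and is a minor 3rd above the minor tonic
A minor 3rd above A# is C#
→ relative major of A# minor is C# major
C# major scale: C# D# E# F# G# A# B#
= C# major; 5th degree = G#


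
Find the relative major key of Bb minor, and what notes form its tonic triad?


Let's work it out.
The relative major shares the key signature and is a minor 3rd above the minor tonic
A minor 3rd above Bb is Db
→ relative major of Bb minor is Db major
Tonic triad of Db major = root + major 3rd + perfect 5th = Db F Ab
= Db major; triad = Db F Ab


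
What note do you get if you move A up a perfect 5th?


Reasoning:
perfect 5th: 5 letter names, 7 semitones
Letter: A + 4 → E
Pitch: A + 7 semitones, spelled as an E → E
= E


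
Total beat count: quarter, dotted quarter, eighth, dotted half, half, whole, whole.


Let's work it out.
Beat values:
  quarter = 1 beat
  dotted quarter = 1.5 beats
  eighth = 0.5 beats
  dotted half = 3 beats
  half = 2 beats
  whole = 4 beats
  whole = 4 beats
Sum = 1 + 1.5 + 0.5 + 3 + 2 + 4 + 4
= 16 beats


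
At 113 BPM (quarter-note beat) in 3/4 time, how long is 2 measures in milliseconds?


Let's work it out.
Quarter-note beat duration = 60000 / 113 ms
Beats per measure (3/4) = 3
One measure = 3 × 60000 / 113 = 180000 / 113 ms
2 measures = 2 × 180000 / 113 = 360000 / 113
= 3185.8 ms


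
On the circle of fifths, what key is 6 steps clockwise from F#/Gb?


Each clockwise step on the circle of fifths moves up a perfect 5th
From F#/Gb: F#/Gb → Db → Ab → Eb → Bb → F → C
= C


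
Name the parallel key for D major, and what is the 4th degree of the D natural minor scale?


Working:
Parallel keys share the same tonic but differ in mode
D major → parallel is D minor
D natural minor scale: D E F G A Bb C
= D minor; 4th degree = G


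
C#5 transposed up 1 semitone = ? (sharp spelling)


Solution.
C#5: chromatic position 1 in octave 5 → absolute = 5×12 + 1 = 61
Transpose up 1: 61 + 1 = 62
62 = 5×12 + 2 → D in octave 5
Result = D5


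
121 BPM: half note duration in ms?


Let's work it out.
One quarter-note beat = 60000 / BPM = 60000 / 121 ms
Half note = 2 × quarter note
Duration = 2 × 60000 / 121 = 120000 / 121
= 991.7 ms


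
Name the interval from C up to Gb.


Reasoning:
Letter names: C → G spans 5 letter names → a 5th
Semitones: C → Gb = 6 half-steps
A 5th of 6 semitones is a diminished 5th
= diminished 5th


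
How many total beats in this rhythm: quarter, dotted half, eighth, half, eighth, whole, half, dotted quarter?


Beat values:
  quarter = 1 beat
  dotted half = 3 beats
  eighth = 0.5 beats
  half = 2 beats
  eighth = 0.5 beats
  whole = 4 beats
  half = 2 beats
  dotted quarter = 1.5 beats
Sum = 1 + 3 + 0.5 + 2 + 0.5 + 4 + 2 + 1.5
= 14.5 beats


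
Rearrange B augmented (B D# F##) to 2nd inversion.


Root position: B D# F##
2nd inversion: move root and 3rd up an octave
Bass note: F##
Notes (bottom to top) = F## B D#


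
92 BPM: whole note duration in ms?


Reasoning:
One quarter-note beat = 60000 / BPM = 60000 / 92 ms
Whole note = 4 × quarter note
Duration = 4 × 60000 / 92 = 240000 / 92
= 2608.7 ms


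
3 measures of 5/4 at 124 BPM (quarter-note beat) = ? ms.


Quarter-note beat duration = 60000 / 124 ms
Beats per measure (5/4) = 5
One measure = 5 × 60000 / 124 = 300000 / 124 ms
3 measures = 3 × 300000 / 124 = 900000 / 124
= 7258.1 ms


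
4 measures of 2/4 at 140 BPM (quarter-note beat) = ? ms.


Working:
Quarter-note beat duration = 60000 / 140 ms
Beats per measure (2/4) = 2
One measure = 2 × 60000 / 140 = 120000 / 140 ms
4 measures = 4 × 120000 / 140 = 480000 / 140
= 3428.6 ms


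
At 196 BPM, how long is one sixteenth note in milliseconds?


One quarter-note beat = 60000 / BPM = 60000 / 196 ms
Sixteenth note = 1/4 × quarter note
Duration = 1/4 × 60000 / 196 = 15000 / 196
= 76.5 ms


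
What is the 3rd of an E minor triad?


Let's work it out.
Minor triad = root + minor 3rd (3 semitones) + perfect 5th (7 semitones)
A triad on E stacks thirds, so the chord tones use letter names E-G-B
Root: E
Minor 3rd above E: G
Perfect 5th above E: B
The 3rd = G


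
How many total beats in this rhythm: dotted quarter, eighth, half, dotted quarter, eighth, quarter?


Let's work it out.
Beat values:
  dotted quarter = 1.5 beats
  eighth = 0.5 beats
  half = 2 beats
  dotted quarter = 1.5 beats
  eighth = 0.5 beats
  quarter = 1 beat
Sum = 1.5 + 0.5 + 2 + 1.5 + 0.5 + 1
= 7 beats


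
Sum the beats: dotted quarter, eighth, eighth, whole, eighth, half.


Let's work it out.
Beat values:
  dotted quarter = 1.5 beats
  eighth = 0.5 beats
  eighth = 0.5 beats
  whole = 4 beats
  eighth = 0.5 beats
  half = 2 beats
Sum = 1.5 + 0.5 + 0.5 + 4 + 0.5 + 2
= 9 beats


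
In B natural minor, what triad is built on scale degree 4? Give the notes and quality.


Solution.
B natural minor scale: B C# D E F# G A
Diatonic triad on degree 4 stacks scale notes 4, 6, 1: E G B
E→G = 3 semitones; E→B = 7 semitones → minor triad
= E G B (minor)


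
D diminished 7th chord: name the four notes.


Working:
Diminished 7th chord = root + minor 3rd + diminished 5th + diminished 7th
Seventh chords stack in thirds, so the letter names are D-F-A-C
Root: D
Minor 3rd above D: F
Diminished 5th above D: Ab
Diminished 7th above D: Cb
Chord = D F Ab Cb


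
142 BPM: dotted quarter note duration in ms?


Let's work it out.
One quarter-note beat = 60000 / BPM = 60000 / 142 ms
Dotted quarter note = 3/2 × quarter note
Duration = 3/2 × 60000 / 142 = 90000 / 142
= 633.8 ms


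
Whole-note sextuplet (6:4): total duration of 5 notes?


Sextuplet: 6 notes occupy the space of 4 whole notes
Space = 4 × 4 = 16 beats
Each sextuplet note = 16 / 6 = 8/3 beats
5 notes = 5 × 8/3 = 40/3
= 40/3 beats


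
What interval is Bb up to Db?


Letter names: B → D spans 3 letter names → a 3rd
Semitones: Bb → Db = 3 half-steps
A 3rd of 3 semitones is a minor 3rd
= minor 3rd


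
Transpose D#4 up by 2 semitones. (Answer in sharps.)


Step by step:
D#4: chromatic position 3 in octave 4 → absolute = 4×12 + 3 = 51
Transpose up 2: 51 + 2 = 53
53 = 4×12 + 5 → F in octave 4
Result = F4


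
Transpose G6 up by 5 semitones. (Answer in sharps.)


Let's work it out.
G6: chromatic position 7 in octave 6 → absolute = 6×12 + 7 = 79
Transpose up 5: 79 + 5 = 84
84 = 7×12 + 0 → C in octave 7
Result = C7


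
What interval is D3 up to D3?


Letter names: D → D spans 1 letter name → a unison
Semitones: D3 → D3 = 0 half-steps
A unison of 0 semitones is a perfect unison
= perfect unison


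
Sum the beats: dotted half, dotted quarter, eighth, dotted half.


Beat values:
  dotted half = 3 beats
  dotted quarter = 1.5 beats
  eighth = 0.5 beats
  dotted half = 3 beats
Sum = 3 + 1.5 + 0.5 + 3
= 8 beats


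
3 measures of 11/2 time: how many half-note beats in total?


Step by step:
Time signature 11/2: the bottom number 2 means the half note gets one count
The top number 11 means 11 half-note beats per measure
Total = 11 × 3 measures
= 33 half-note beats


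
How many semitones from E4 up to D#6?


Absolute semitone position = octave×12 + chromatic position
E4: 4×12 + 4 = 52
D#6: 6×12 + 3 = 75
Difference = 75 - 52 = 23
= 23 semitones


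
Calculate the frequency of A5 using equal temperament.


Let's work it out.
f = 440 × 2^(n/12) where n = semitones from A4
A5: 12 semitones from A4
f = 440 × 2^(12/12)
f = 880.00 Hz


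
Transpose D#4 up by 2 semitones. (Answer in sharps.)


Working:
D#4: chromatic position 3 in octave 4 → absolute = 4×12 + 3 = 51
Transpose up 2: 51 + 2 = 53
53 = 4×12 + 5 → F in octave 4
Result = F4


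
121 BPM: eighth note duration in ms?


Reasoning:
One quarter-note beat = 60000 / BPM = 60000 / 121 ms
Eighth note = 1/2 × quarter note
Duration = 1/2 × 60000 / 121 = 30000 / 121
= 247.9 ms


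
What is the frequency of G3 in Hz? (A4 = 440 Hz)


f = 440 × 2^(n/12) where n = semitones from A4
G3: -14 semitones from A4
f = 440 × 2^(-14/12)
f = 196.00 Hz


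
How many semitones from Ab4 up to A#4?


Working:
Absolute semitone position = octave×12 + chromatic position
Ab4: 4×12 + 8 = 56
A#4: 4×12 + 10 = 58
Difference = 58 - 56 = 2
= 2 semitones


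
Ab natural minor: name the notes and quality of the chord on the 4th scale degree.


Step by step:
Ab natural minor scale: Ab Bb Cb Db Eb Fb Gb
Diatonic triad on degree 4 stacks scale notes 4, 6, 1: Db Fb Ab
Db→Fb = 3 semitones; Db→Ab = 7 semitones → minor triad
= Db Fb Ab (minor)


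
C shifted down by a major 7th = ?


major 7th: 7 letter names, 11 semitones
Letter: C - 6 → D
Pitch: C - 11 semitones, spelled as a D → Db
= Db


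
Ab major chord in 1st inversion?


Step by step:
Root position: Ab C Eb
1st inversion: move root up an octave
Bass note: C
Notes (bottom to top) = C Eb Ab


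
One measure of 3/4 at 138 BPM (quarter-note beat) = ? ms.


Reasoning:
Quarter-note beat duration = 60000 / 138 ms
Beats per measure (3/4) = 3
One measure = 3 × 60000 / 138 = 180000 / 138 ms
= 1304.3 ms


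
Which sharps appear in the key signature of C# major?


Let's work it out.
Sharp major keys follow the circle of fifths: C(0), G(1), D(2), A(3), E(4), B(5), F#(6), C#(7)
C# major has 7 sharps
Order of sharps: F# C# G# D# A# E# B# → first 7: F#, C#, G#, D#, A#, E#, B#
= F#, C#, G#, D#, A#, E#, B#


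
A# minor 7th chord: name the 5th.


Minor 7th chord = root + minor 3rd + perfect 5th + minor 7th
Seventh chords stack in thirds, so the letter names are A-C-E-G
Root: A#
Minor 3rd above A#: C#
Perfect 5th above A#: E#
Minor 7th above A#: G#
The 5th = E#


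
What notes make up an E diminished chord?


Working:
Diminished triad = root + minor 3rd (3 semitones) + diminished 5th (6 semitones)
A triad on E stacks thirds, so the chord tones use letter names E-G-B
Root: E
Minor 3rd above E: G
Diminished 5th above E: Bb
Chord = E G Bb


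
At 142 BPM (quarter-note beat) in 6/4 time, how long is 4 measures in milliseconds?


Reasoning:
Quarter-note beat duration = 60000 / 142 ms
Beats per measure (6/4) = 6
One measure = 6 × 60000 / 142 = 360000 / 142 ms
4 measures = 4 × 360000 / 142 = 1440000 / 142
= 10140.8 ms


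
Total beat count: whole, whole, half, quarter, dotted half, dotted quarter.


Beat values:
  whole = 4 beats
  whole = 4 beats
  half = 2 beats
  quarter = 1 beat
  dotted half = 3 beats
  dotted quarter = 1.5 beats
Sum = 4 + 4 + 2 + 1 + 3 + 1.5
= 15.5 beats


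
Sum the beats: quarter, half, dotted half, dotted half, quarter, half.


Working:
Beat values:
  quarter = 1 beat
  half = 2 beats
  dotted half = 3 beats
  dotted half = 3 beats
  quarter = 1 beat
  half = 2 beats
Sum = 1 + 2 + 3 + 3 + 1 + 2
= 12 beats


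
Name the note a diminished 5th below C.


Reasoning:
A 5th spans 5 letter names, so from C we land on F
A diminished 5th = 6 semitones below C
Spell F at that pitch: F#
= F#


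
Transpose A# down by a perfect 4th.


perfect 4th: 4 letter names, 5 semitones
Letter: A - 3 → E
Pitch: A# - 5 semitones, spelled as an E → E#
= E#


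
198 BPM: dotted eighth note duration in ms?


Let's work it out.
One quarter-note beat = 60000 / BPM = 60000 / 198 ms
Dotted eighth note = 3/4 × quarter note
Duration = 3/4 × 60000 / 198 = 45000 / 198
= 227.3 ms


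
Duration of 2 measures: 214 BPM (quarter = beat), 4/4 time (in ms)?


Quarter-note beat duration = 60000 / 214 ms
Beats per measure (4/4) = 4
One measure = 4 × 60000 / 214 = 240000 / 214 ms
2 measures = 2 × 240000 / 214 = 480000 / 214
= 2243.0 ms


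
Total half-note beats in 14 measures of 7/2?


Reasoning:
Time signature 7/2: the bottom number 2 means the half note gets one count
The top number 7 means 7 half-note beats per measure
Total = 7 × 14 measures
= 98 half-note beats


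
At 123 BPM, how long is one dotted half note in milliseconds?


Step by step:
One quarter-note beat = 60000 / BPM = 60000 / 123 ms
Dotted half note = 3 × quarter note
Duration = 3 × 60000 / 123 = 180000 / 123
= 1463.4 ms


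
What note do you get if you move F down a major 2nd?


major 2nd: 2 letter names, 2 semitones
Letter: F - 1 → E
Pitch: F - 2 semitones, spelled as an E → Eb
= Eb


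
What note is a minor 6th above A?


Let's work it out.
A 6th spans 6 letter names, so from A we land on F
A minor 6th = 8 semitones above A
Spell F at that pitch: F
= F


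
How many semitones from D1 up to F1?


Working:
Absolute semitone position = octave×12 + chromatic position
D1: 1×12 + 2 = 14
F1: 1×12 + 5 = 17
Difference = 17 - 14 = 3
= 3 semitones


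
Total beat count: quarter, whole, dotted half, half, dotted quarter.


Let's work it out.
Beat values:
  quarter = 1 beat
  whole = 4 beats
  dotted half = 3 beats
  half = 2 beats
  dotted quarter = 1.5 beats
Sum = 1 + 4 + 3 + 2 + 1.5
= 11.5 beats


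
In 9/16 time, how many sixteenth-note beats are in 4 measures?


Time signature 9/16: the bottom number 16 means the sixteenth note gets one count
The top number 9 means 9 sixteenth-note beats per measure
Total = 9 × 4 measures
= 36 sixteenth-note beats


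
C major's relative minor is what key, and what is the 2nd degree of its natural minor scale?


Working:
The relative minor shares the major's key signature and starts on its 6th degree
6th degree = a major 6th above the tonic; a major 6th above C is A
→ relative minor of C major is A minor
A natural minor scale: A B C D E F G
= A minor; 2nd degree = B


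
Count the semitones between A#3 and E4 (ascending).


Absolute semitone position = octave×12 + chromatic position
A#3: 3×12 + 10 = 46
E4: 4×12 + 4 = 52
Difference = 52 - 46 = 6
= 6 semitones


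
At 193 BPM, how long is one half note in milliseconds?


One quarter-note beat = 60000 / BPM = 60000 / 193 ms
Half note = 2 × quarter note
Duration = 2 × 60000 / 193 = 120000 / 193
= 621.8 ms


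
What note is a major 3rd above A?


Working:
A 3rd spans 3 letter names, so from A we land on C
A major 3rd = 4 semitones above A
Spell C at that pitch: C#
= C#


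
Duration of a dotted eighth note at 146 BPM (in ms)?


Step by step:
One quarter-note beat = 60000 / BPM = 60000 / 146 ms
Dotted eighth note = 3/4 × quarter note
Duration = 3/4 × 60000 / 146 = 45000 / 146
= 308.2 ms


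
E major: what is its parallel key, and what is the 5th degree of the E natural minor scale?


Parallel keys share the same tonic but differ in mode
E major → parallel is E minor
E natural minor scale: E F# G A B C D
= E minor; 5th degree = B


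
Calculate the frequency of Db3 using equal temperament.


Reasoning:
f = 440 × 2^(n/12) where n = semitones from A4
Db3: -20 semitones from A4
f = 440 × 2^(-20/12)
f = 138.59 Hz


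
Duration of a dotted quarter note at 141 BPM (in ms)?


Reasoning:
One quarter-note beat = 60000 / BPM = 60000 / 141 ms
Dotted quarter note = 3/2 × quarter note
Duration = 3/2 × 60000 / 141 = 90000 / 141
= 638.3 ms


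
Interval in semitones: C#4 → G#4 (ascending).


Absolute semitone position = octave×12 + chromatic position
C#4: 4×12 + 1 = 49
G#4: 4×12 + 8 = 56
Difference = 56 - 49 = 7
= 7 semitones


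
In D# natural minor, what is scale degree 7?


Step by step:
Natural minor scale pattern: W-H-W-W-H-W-W (2-1-2-2-1-2-2 semitones)
Starting from D#:
  D# + 2 semitones → E#
  E# + 1 semitone → F#
  F# + 2 semitones → G#
  G# + 2 semitones → A#
  A# + 1 semitone → B
  B + 2 semitones → C#
  C# + 2 semitones → D#
Scale: D# E# F# G# A# B C#
Degree 7 = C#


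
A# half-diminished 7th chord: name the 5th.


Solution.
Half-diminished 7th chord = root + minor 3rd + diminished 5th + minor 7th
Seventh chords stack in thirds, so the letter names are A-C-E-G
Root: A#
Minor 3rd above A#: C#
Diminished 5th above A#: E
Minor 7th above A#: G#
The 5th = E


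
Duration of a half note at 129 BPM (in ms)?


Let's work it out.
One quarter-note beat = 60000 / BPM = 60000 / 129 ms
Half note = 2 × quarter note
Duration = 2 × 60000 / 129 = 120000 / 129
= 930.2 ms


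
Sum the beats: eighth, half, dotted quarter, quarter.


Let's work it out.
Beat values:
  eighth = 0.5 beats
  half = 2 beats
  dotted quarter = 1.5 beats
  quarter = 1 beat
Sum = 0.5 + 2 + 1.5 + 1
= 5 beats


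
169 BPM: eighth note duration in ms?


Step by step:
One quarter-note beat = 60000 / BPM = 60000 / 169 ms
Eighth note = 1/2 × quarter note
Duration = 1/2 × 60000 / 169 = 30000 / 169
= 177.5 ms


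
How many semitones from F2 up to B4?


Solution.
Absolute semitone position = octave×12 + chromatic position
F2: 2×12 + 5 = 29
B4: 4×12 + 11 = 59
Difference = 59 - 29 = 30
= 30 semitones


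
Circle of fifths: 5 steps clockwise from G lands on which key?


Solution.
Each clockwise step on the circle of fifths moves up a perfect 5th
From G: G → D → A → E → B → F#/Gb
= F#/Gb


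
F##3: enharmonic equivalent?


Enharmonic notes sound the same pitch but are spelled with different letter names
F## and G name the same pitch class
= G3


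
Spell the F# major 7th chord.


Working:
Major 7th chord = root + major 3rd + perfect 5th + major 7th
Seventh chords stack in thirds, so the letter names are F-A-C-E
Root: F#
Major 3rd above F#: A#
Perfect 5th above F#: C#
Major 7th above F#: E#
Chord = F# A# C# E#


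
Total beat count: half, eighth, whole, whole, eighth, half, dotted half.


Solution.
Beat values:
  half = 2 beats
  eighth = 0.5 beats
  whole = 4 beats
  whole = 4 beats
  eighth = 0.5 beats
  half = 2 beats
  dotted half = 3 beats
Sum = 2 + 0.5 + 4 + 4 + 0.5 + 2 + 3
= 16 beats


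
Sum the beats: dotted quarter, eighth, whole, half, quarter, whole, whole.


Beat values:
  dotted quarter = 1.5 beats
  eighth = 0.5 beats
  whole = 4 beats
  half = 2 beats
  quarter = 1 beat
  whole = 4 beats
  whole = 4 beats
Sum = 1.5 + 0.5 + 4 + 2 + 1 + 4 + 4
= 17 beats


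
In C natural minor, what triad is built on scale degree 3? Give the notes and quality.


Let's work it out.
C natural minor scale: C D Eb F G Ab Bb
Diatonic triad on degree 3 stacks scale notes 3, 5, 7: Eb G Bb
Eb→G = 4 semitones; Eb→Bb = 7 semitones → major triad
= Eb G Bb (major)


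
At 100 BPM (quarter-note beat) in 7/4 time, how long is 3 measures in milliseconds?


Solution.
Quarter-note beat duration = 60000 / 100 ms
Beats per measure (7/4) = 7
One measure = 7 × 60000 / 100 = 420000 / 100 ms
3 measures = 3 × 420000 / 100 = 1260000 / 100
= 12600.0 ms


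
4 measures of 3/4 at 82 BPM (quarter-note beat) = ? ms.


Let's work it out.
Quarter-note beat duration = 60000 / 82 ms
Beats per measure (3/4) = 3
One measure = 3 × 60000 / 82 = 180000 / 82 ms
4 measures = 4 × 180000 / 82 = 720000 / 82
= 8780.5 ms


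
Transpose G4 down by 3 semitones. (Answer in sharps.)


Solution.
G4: chromatic position 7 in octave 4 → absolute = 4×12 + 7 = 55
Transpose down 3: 55 - 3 = 52
52 = 4×12 + 4 → E in octave 4
Result = E4


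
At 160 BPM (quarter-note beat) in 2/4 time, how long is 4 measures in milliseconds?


Quarter-note beat duration = 60000 / 160 ms
Beats per measure (2/4) = 2
One measure = 2 × 60000 / 160 = 120000 / 160 ms
4 measures = 4 × 120000 / 160 = 480000 / 160
= 3000.0 ms


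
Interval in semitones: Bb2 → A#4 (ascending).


Reasoning:
Absolute semitone position = octave×12 + chromatic position
Bb2: 2×12 + 10 = 34
A#4: 4×12 + 10 = 58
Difference = 58 - 34 = 24
= 24 semitones


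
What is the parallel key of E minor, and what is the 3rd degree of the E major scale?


Reasoning:
Parallel keys share the same tonic but differ in mode
E minor → parallel is E major
E major scale: E F# G# A B C# D#
= E major; 3rd degree = G#


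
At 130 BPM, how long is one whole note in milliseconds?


Step by step:
One quarter-note beat = 60000 / BPM = 60000 / 130 ms
Whole note = 4 × quarter note
Duration = 4 × 60000 / 130 = 240000 / 130
= 1846.2 ms


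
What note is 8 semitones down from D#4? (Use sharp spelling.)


Let's work it out.
D#4: chromatic position 3 in octave 4 → absolute = 4×12 + 3 = 51
Transpose down 8: 51 - 8 = 43
43 = 3×12 + 7 → G in octave 3
Result = G3


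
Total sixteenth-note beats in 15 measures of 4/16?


Working:
Time signature 4/16: the bottom number 16 means the sixteenth note gets one count
The top number 4 means 4 sixteenth-note beats per measure
Total = 4 × 15 measures
= 60 sixteenth-note beats


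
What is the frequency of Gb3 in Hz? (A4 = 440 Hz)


Step by step:
f = 440 × 2^(n/12) where n = semitones from A4
Gb3: -15 semitones from A4
f = 440 × 2^(-15/12)
f = 185.00 Hz


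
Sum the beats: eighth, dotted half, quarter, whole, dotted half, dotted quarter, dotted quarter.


Beat values:
  eighth = 0.5 beats
  dotted half = 3 beats
  quarter = 1 beat
  whole = 4 beats
  dotted half = 3 beats
  dotted quarter = 1.5 beats
  dotted quarter = 1.5 beats
Sum = 0.5 + 3 + 1 + 4 + 3 + 1.5 + 1.5
= 14.5 beats


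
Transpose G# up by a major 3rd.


major 3rd: 3 letter names, 4 semitones
Letter: G + 2 → B
Pitch: G# + 4 semitones, spelled as a B → B#
= B#


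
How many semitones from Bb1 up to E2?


Working:
Absolute semitone position = octave×12 + chromatic position
Bb1: 1×12 + 10 = 22
E2: 2×12 + 4 = 28
Difference = 28 - 22 = 6
= 6 semitones


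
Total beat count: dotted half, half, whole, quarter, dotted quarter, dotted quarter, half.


Working:
Beat values:
  dotted half = 3 beats
  half = 2 beats
  whole = 4 beats
  quarter = 1 beat
  dotted quarter = 1.5 beats
  dotted quarter = 1.5 beats
  half = 2 beats
Sum = 3 + 2 + 4 + 1 + 1.5 + 1.5 + 2
= 15 beats


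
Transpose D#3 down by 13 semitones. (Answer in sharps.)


D#3: chromatic position 3 in octave 3 → absolute = 3×12 + 3 = 39
Transpose down 13: 39 - 13 = 26
26 = 2×12 + 2 → D in octave 2
Result = D2


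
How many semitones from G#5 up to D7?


Solution.
Absolute semitone position = octave×12 + chromatic position
G#5: 5×12 + 8 = 68
D7: 7×12 + 2 = 86
Difference = 86 - 68 = 18
= 18 semitones


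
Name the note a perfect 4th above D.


Reasoning:
A 4th spans 4 letter names, so from D we land on G
A perfect 4th = 5 semitones above D
Spell G at that pitch: G
= G


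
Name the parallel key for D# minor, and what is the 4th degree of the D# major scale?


Let's work it out.
Parallel keys share the same tonic but differ in mode
D# minor → parallel is D# major
D# major scale: D# E# F## G# A# B# C##
= D# major; 4th degree = G#


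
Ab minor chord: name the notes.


Minor triad = root + minor 3rd (3 semitones) + perfect 5th (7 semitones)
A triad on Ab stacks thirds, so the chord tones use letter names A-C-E
Root: Ab
Minor 3rd above Ab: Cb
Perfect 5th above Ab: Eb
Chord = Ab Cb Eb


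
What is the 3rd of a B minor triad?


Minor triad = root + minor 3rd (3 semitones) + perfect 5th (7 semitones)
A triad on B stacks thirds, so the chord tones use letter names B-D-F
Root: B
Minor 3rd above B: D
Perfect 5th above B: F#
The 3rd = D


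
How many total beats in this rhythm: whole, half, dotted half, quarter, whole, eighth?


Beat values:
  whole = 4 beats
  half = 2 beats
  dotted half = 3 beats
  quarter = 1 beat
  whole = 4 beats
  eighth = 0.5 beats
Sum = 4 + 2 + 3 + 1 + 4 + 0.5
= 14.5 beats


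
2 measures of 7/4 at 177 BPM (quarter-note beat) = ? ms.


Working:
Quarter-note beat duration = 60000 / 177 ms
Beats per measure (7/4) = 7
One measure = 7 × 60000 / 177 = 420000 / 177 ms
2 measures = 2 × 420000 / 177 = 840000 / 177
= 4745.8 ms


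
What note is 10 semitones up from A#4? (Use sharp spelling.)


Let's work it out.
A#4: chromatic position 10 in octave 4 → absolute = 4×12 + 10 = 58
Transpose up 10: 58 + 10 = 68
68 = 5×12 + 8 → G# in octave 5
Result = G#5


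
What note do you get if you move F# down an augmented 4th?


augmented 4th: 4 letter names, 6 semitones
Letter: F - 3 → C
Pitch: F# - 6 semitones, spelled as a C → C
= C


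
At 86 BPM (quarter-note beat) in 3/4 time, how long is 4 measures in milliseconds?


Quarter-note beat duration = 60000 / 86 ms
Beats per measure (3/4) = 3
One measure = 3 × 60000 / 86 = 180000 / 86 ms
4 measures = 4 × 180000 / 86 = 720000 / 86
= 8372.1 ms


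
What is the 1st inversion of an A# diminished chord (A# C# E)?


Working:
Root position: A# C# E
1st inversion: move root up an octave
Bass note: C#
Notes (bottom to top) = C# E A#


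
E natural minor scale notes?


Solution.
Natural minor scale pattern: W-H-W-W-H-W-W (2-1-2-2-1-2-2 semitones)
Starting from E:
  E + 2 semitones → F#
  F# + 1 semitone → G
  G + 2 semitones → A
  A + 2 semitones → B
  B + 1 semitone → C
  C + 2 semitones → D
  D + 2 semitones → E
Scale = E F# G A B C D


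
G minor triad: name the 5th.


Solution.
Minor triad = root + minor 3rd (3 semitones) + perfect 5th (7 semitones)
A triad on G stacks thirds, so the chord tones use letter names G-B-D
Root: G
Minor 3rd above G: Bb
Perfect 5th above G: D
The 5th = D


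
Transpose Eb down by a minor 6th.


Let's work it out.
minor 6th: 6 letter names, 8 semitones
Letter: E - 5 → G
Pitch: Eb - 8 semitones, spelled as a G → G
= G


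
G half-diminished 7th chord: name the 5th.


Reasoning:
Half-diminished 7th chord = root + minor 3rd + diminished 5th + minor 7th
Seventh chords stack in thirds, so the letter names are G-B-D-F
Root: G
Minor 3rd above G: Bb
Diminished 5th above G: Db
Minor 7th above G: F
The 5th = Db


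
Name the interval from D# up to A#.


Letter names: D → A spans 5 letter names → a 5th
Semitones: D# → A# = 7 half-steps
A 5th of 7 semitones is a perfect 5th
= perfect 5th


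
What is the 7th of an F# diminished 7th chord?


Diminished 7th chord = root + minor 3rd + diminished 5th + diminished 7th
Seventh chords stack in thirds, so the letter names are F-A-C-E
Root: F#
Minor 3rd above F#: A
Diminished 5th above F#: C
Diminished 7th above F#: Eb
The 7th = Eb


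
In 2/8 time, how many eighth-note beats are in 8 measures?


Time signature 2/8: the bottom number 8 means the eighth note gets one count
The top number 2 means 2 eighth-note beats per measure
Total = 2 × 8 measures
= 16 eighth-note beats


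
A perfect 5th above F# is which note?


Solution.
A 5th spans 5 letter names, so from F we land on C
A perfect 5th = 7 semitones above F#
Spell C at that pitch: C#
= C#


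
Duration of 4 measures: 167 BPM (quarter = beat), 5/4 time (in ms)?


Step by step:
Quarter-note beat duration = 60000 / 167 ms
Beats per measure (5/4) = 5
One measure = 5 × 60000 / 167 = 300000 / 167 ms
4 measures = 4 × 300000 / 167 = 1200000 / 167
= 7185.6 ms


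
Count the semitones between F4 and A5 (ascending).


Working:
Absolute semitone position = octave×12 + chromatic position
F4: 4×12 + 5 = 53
A5: 5×12 + 9 = 69
Difference = 69 - 53 = 16
= 16 semitones


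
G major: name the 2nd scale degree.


Reasoning:
Major scale pattern: W-W-H-W-W-W-H (2-2-1-2-2-2-1 semitones)
Starting from G:
  G + 2 semitones → A
  A + 2 semitones → B
  B + 1 semitone → C
  C + 2 semitones → D
  D + 2 semitones → E
  E + 2 semitones → F#
  F# + 1 semitone → G
Scale: G A B C D E F#
Degree 2 = A


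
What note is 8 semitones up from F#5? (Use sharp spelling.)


F#5: chromatic position 6 in octave 5 → absolute = 5×12 + 6 = 66
Transpose up 8: 66 + 8 = 74
74 = 6×12 + 2 → D in octave 6
Result = D6


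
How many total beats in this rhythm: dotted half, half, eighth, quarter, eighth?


Beat values:
  dotted half = 3 beats
  half = 2 beats
  eighth = 0.5 beats
  quarter = 1 beat
  eighth = 0.5 beats
Sum = 3 + 2 + 0.5 + 1 + 0.5
= 7 beats


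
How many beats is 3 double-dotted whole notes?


Reasoning:
Base whole note = 4 beats
Dot 1 adds half the previous value: +2
Dot 2 adds half the previous value: +1
One double-dotted whole = 4 + 2 + 1 = 7
3 of them = 3 × 7 = 21
= 21 beats


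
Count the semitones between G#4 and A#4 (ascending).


Step by step:
Absolute semitone position = octave×12 + chromatic position
G#4: 4×12 + 8 = 56
A#4: 4×12 + 10 = 58
Difference = 58 - 56 = 2
= 2 semitones


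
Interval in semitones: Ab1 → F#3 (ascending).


Absolute semitone position = octave×12 + chromatic position
Ab1: 1×12 + 8 = 20
F#3: 3×12 + 6 = 42
Difference = 42 - 20 = 22
= 22 semitones


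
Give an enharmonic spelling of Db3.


Let's work it out.
Enharmonic notes sound the same pitch but are spelled with different letter names
Db and C# name the same pitch class
= C#3


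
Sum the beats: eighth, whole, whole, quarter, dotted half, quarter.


Solution.
Beat values:
  eighth = 0.5 beats
  whole = 4 beats
  whole = 4 beats
  quarter = 1 beat
  dotted half = 3 beats
  quarter = 1 beat
Sum = 0.5 + 4 + 4 + 1 + 3 + 1
= 13.5 beats
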